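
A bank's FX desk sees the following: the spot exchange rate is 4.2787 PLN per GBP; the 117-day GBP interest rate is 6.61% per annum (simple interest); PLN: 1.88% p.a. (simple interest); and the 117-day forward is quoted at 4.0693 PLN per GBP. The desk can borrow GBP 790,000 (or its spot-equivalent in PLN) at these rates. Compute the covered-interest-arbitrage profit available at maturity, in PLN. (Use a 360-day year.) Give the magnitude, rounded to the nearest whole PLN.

T = 117/360 years.
Invest the GBP and cover forward: 790,000 × 1.0214825 × 4.0693 = PLN 3,283,807.80.
Convert at spot and invest in PLN: 790,000 × 4.2787 × 1.006110 = PLN 3,400,825.86.
The quoted forward undervalues GBP, so borrow GBP, convert to PLN at spot, deposit the PLN at 1.88%, and buy GBP forward at 4.0693 to cover the loan.
The gap between the two covered legs is PLN 117,018.

PLN 117,018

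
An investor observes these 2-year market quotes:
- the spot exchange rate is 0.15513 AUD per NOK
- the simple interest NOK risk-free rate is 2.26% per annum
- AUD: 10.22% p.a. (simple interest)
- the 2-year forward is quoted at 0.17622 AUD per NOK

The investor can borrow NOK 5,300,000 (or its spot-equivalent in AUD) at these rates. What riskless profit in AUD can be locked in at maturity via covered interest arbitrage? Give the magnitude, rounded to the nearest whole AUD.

T = 2 years.
Invest the NOK and cover forward: 5,300,000 × 1.045200 × 0.17622 = AUD 976,181.26.
Convert at spot and invest in AUD: 5,300,000 × 0.15513 × 1.204400 = AUD 990,244.43.
The quoted forward undervalues NOK, so borrow NOK, convert to AUD at spot, deposit the AUD at 10.22%, and buy NOK forward at 0.17622 to cover the loan.
The gap between the two covered legs is AUD 14,063.

AUD 14,063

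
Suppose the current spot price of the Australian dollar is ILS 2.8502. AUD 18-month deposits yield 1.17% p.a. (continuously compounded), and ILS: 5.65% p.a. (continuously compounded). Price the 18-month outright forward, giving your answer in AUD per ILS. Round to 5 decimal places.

T = 18/12 years.
ILS accumulates by e^(0.0565×18/12) = 1.0884449.
Growth of 1 AUD over T: e^(0.0117×18/12) = 1.0177049.
Forward (ILS per AUD) = 2.8502 × 1.0884449 / 1.0177049 = 3.048316.
Quoted the other way: 1/3.048316 = 0.32805 AUD per ILS.

0.32805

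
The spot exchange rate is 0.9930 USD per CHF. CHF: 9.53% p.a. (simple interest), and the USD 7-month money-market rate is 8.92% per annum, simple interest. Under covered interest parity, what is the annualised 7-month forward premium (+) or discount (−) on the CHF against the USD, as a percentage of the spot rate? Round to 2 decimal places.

-0.58%

T = 7/12 years.
No-arbitrage forward: 0.993 × 1.0520333 / 1.0555917 = 0.9896526 USD/CHF.
Annualised premium = (F − S)/S × (1/T) = (0.9896526 − 0.993)/0.993 ÷ (7/12) = -0.58%.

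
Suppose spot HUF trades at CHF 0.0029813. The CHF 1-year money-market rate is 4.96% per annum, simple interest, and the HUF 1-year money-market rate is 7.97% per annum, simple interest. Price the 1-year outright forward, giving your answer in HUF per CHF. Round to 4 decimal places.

345.0433

T = 1 year.
CHF growth factor: 1 + 0.0496×1 = 1.049600.
Growth of 1 HUF over T: 1 + 0.0797×1 = 1.079700.
Forward (CHF per HUF) = 0.0029813 × 1.049600 / 1.079700 = 0.00289818698.
Invert for HUF per CHF: 1 / 0.00289818698 = 345.0433.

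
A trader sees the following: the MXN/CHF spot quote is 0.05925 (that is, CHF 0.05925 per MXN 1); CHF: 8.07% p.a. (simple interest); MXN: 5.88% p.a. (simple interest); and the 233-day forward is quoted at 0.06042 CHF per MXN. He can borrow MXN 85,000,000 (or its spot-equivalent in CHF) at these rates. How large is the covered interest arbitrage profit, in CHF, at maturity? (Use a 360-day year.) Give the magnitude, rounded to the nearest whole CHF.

T = 233/360 years.
Route A — deposit MXN, sell forward: 85,000,000 × 1.038056667 × 0.06042 = CHF 5,331,147.62.
Route B — convert at spot, deposit CHF: 85,000,000 × 0.05925 × 1.052230833 = CHF 5,299,297.53.
The quoted forward overvalues MXN, so borrow CHF, buy MXN at spot, deposit the MXN at 5.88%, and sell the proceeds forward at 0.06042.
Profit = 5,331,147.62 − 5,299,297.53 = CHF 31,850.

CHF 31,850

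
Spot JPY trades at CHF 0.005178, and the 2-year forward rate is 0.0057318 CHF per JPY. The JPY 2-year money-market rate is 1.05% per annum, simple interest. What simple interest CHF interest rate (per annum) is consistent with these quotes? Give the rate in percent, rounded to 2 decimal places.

T = 2 years.
By CIP, F/S equals the CHF-to-JPY growth ratio: 0.0057318/0.005178 = 1.1069525.
JPY growth factor: 1 + 0.0105×2 = 1.021000.
That pins the CHF growth at 1.1301985.
(1.1301985 − 1)/T = 0.065099, i.e. 6.51%.

6.51%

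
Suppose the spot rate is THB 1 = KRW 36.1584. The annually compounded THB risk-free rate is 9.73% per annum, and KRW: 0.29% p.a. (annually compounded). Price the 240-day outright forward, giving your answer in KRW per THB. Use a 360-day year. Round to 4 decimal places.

T = 240/360 years.
Growth of 1 KRW over T: (1 + 0.0029)^(240/360) = 1.0019324.
Growth of 1 THB over T: (1 + 0.0973)^(240/360) = 1.06385781.
So F = 36.1584 × 1.0019324 / 1.06385781 = 34.053679 (KRW/THB).

34.0537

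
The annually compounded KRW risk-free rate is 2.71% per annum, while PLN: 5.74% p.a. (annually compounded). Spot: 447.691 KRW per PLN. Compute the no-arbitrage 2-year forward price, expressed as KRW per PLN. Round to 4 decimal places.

422.4013

T = 2 years.
KRW accumulates by (1 + 0.0271)^2 = 1.05493441.
PLN growth factor: (1 + 0.0574)^2 = 1.11809476.
CIP: F = S · (grow KRW)/(grow PLN) = 447.691 × 1.05493441/1.11809476 = 422.401265 KRW per PLN.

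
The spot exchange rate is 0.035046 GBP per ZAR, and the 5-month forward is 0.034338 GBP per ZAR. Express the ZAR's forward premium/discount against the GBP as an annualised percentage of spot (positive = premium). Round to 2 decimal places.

T = 5/12 years.
(F − S)/S = (0.034338 − 0.035046)/0.035046 = -0.0202020.
×(1/T) gives -4.85% p.a.

-4.85%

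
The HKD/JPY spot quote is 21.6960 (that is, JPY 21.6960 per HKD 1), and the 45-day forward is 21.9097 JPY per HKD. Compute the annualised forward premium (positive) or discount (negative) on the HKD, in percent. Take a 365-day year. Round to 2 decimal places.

T = 45/365 years.
HKD trades forward at +0.98497% vs spot over the period.
Annualise by dividing by T: 0.0098497 / (45/365) = 0.079892 → 7.99%.

+7.99%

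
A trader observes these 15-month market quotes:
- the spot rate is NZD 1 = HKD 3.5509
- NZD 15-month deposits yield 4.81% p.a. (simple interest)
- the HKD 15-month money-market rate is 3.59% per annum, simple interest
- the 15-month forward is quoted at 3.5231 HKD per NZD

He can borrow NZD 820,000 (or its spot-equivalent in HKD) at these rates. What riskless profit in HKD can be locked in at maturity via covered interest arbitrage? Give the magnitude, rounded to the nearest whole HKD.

HKD 20,237

T = 15/12 years.
Keep in NZD, deliver into the forward: 820,000·1.060125·3.5231 = HKD 3,062,639.64.
Swap to HKD now, deposit: 820,000·3.5509·1.044875 = HKD 3,042,402.24.
The quoted forward overvalues NZD, so borrow HKD, buy NZD at spot, deposit the NZD at 4.81%, and sell the proceeds forward at 3.5231.
Arbitrage profit = |3,062,639.64 − 3,042,402.24| = HKD 20,237.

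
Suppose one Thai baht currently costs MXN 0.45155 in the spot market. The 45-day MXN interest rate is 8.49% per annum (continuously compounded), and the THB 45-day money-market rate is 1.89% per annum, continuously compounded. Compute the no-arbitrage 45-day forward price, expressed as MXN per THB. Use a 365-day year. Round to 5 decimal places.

T = 45/365 years.
MXN growth factor: e^(0.0849×45/365) = 1.0105221.
Growth of 1 THB over T: e^(0.0189×45/365) = 1.0023329.
CIP: F = S · (grow MXN)/(grow THB) = 0.45155 × 1.0105221/1.0023329 = 0.4552392 MXN per THB.

0.45524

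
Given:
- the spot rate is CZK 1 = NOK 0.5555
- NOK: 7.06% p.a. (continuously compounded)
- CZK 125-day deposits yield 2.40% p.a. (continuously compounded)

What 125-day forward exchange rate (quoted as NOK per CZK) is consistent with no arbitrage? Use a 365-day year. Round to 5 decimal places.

T = 125/365 years.
Growth of 1 NOK over T: e^(0.0706×125/365) = 1.0244727.
CZK growth factor: e^(0.0240×125/365) = 1.008253.
So F = 0.5555 × 1.0244727 / 1.008253 = 0.5644363 (NOK/CZK).

0.56444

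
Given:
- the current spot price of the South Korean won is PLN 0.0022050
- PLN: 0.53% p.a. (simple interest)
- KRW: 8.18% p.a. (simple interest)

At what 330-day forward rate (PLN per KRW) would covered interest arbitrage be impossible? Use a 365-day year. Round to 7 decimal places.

T = 330/365 years.
PLN growth factor: 1 + 0.0053×330/365 = 1.0047918.
KRW growth factor: 1 + 0.0818×330/365 = 1.0739562.
CIP: F = S · (grow PLN)/(grow KRW) = 0.002205 × 1.0047918/1.0739562 = 0.002062995 PLN per KRW.

0.0020630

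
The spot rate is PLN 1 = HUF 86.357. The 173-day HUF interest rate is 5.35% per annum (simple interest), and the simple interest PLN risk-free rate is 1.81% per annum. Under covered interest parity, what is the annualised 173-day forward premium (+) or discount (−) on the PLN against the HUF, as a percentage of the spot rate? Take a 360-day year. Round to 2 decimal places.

T = 173/360 years.
CIP forward (HUF per PLN) = 86.357 × 1.0257097/1.0086981 = 87.813403.
(F − S)/S ÷ T = (87.813403 − 86.357)/86.357/(173/360) = 0.035095 → 3.51%.

+3.51%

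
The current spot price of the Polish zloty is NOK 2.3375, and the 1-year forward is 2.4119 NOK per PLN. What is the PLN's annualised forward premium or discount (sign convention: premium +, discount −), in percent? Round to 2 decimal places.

+3.18%

T = 1 year.
Period premium: (2.4119 − 2.3375)/2.3375 = 0.0318289.
×(1/T) gives 3.18% p.a.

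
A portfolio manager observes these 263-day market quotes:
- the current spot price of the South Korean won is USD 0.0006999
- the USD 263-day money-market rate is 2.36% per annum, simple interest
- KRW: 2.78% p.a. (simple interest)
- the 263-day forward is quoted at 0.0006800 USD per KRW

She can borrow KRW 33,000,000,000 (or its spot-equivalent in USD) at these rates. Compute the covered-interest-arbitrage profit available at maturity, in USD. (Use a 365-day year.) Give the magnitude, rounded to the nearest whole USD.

T = 263/365 years.
Keep in KRW, deliver into the forward: 33,000,000,000·1.0200312329·0.0006800 = USD 22,889,500.87.
Swap to USD now, deposit: 33,000,000,000·0.0006999·1.0170049315 = USD 23,489,457.80.
The quoted forward undervalues KRW, so borrow KRW, convert to USD at spot, deposit the USD at 2.36%, and buy KRW forward at 0.0006800 to cover the loan.
The gap between the two covered legs is USD 599,957.

USD 599,957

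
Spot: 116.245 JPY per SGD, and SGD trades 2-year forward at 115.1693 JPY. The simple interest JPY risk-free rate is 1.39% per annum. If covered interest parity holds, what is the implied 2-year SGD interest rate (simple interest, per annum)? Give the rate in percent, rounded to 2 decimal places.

T = 2 years.
By CIP, F/S equals the JPY-to-SGD growth ratio: 115.1693/116.245 = 0.9907463.
The JPY side grows by 1 + 0.0139×2 = 1.027800.
Hence g_SGD = 1.0373998.
(1.0373998 − 1)/T = 0.018700, i.e. 1.87%.

1.87%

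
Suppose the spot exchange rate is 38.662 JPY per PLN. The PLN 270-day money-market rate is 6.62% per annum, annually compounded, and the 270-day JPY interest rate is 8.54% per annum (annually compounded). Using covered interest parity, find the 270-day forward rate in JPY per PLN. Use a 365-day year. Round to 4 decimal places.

T = 270/365 years.
Growth of 1 JPY over T: (1 + 0.0854)^(270/365) = 1.06249456.
PLN growth factor: (1 + 0.0662)^(270/365) = 1.0485593.
So F = 38.662 × 1.06249456 / 1.0485593 = 39.175815 (JPY/PLN).

39.1758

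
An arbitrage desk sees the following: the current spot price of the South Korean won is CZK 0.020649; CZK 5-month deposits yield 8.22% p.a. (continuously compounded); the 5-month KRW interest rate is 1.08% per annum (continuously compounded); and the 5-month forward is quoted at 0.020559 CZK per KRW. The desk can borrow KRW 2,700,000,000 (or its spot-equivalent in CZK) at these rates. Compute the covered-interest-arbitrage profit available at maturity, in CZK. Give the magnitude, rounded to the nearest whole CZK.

T = 5/12 years.
Invest the KRW and cover forward: 2,700,000,000 × 1.0045101402 × 0.020559 = CZK 55,759,654.73.
Convert at spot and invest in CZK: 2,700,000,000 × 0.020649 × 1.0348432852 = CZK 57,694,893.29.
The quoted forward undervalues KRW, so borrow KRW, convert to CZK at spot, deposit the CZK at 8.22%, and buy KRW forward at 0.020559 to cover the loan.
The gap between the two covered legs is CZK 1,935,239.

CZK 1,935,239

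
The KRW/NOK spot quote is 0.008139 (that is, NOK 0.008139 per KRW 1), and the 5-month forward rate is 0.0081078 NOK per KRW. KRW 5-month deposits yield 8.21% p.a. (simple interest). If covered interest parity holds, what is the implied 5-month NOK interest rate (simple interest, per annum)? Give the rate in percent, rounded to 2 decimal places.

7.26%

T = 5/12 years.
F/S = 0.0081078/0.008139 = 0.9961666 = (growth of NOK) / (growth of KRW).
The KRW side grows by 1 + 0.0821×5/12 = 1.0342083.
That pins the NOK growth at 1.0302438.
r = (1.0302438 − 1)/(5/12) = 0.072585 → 7.26%.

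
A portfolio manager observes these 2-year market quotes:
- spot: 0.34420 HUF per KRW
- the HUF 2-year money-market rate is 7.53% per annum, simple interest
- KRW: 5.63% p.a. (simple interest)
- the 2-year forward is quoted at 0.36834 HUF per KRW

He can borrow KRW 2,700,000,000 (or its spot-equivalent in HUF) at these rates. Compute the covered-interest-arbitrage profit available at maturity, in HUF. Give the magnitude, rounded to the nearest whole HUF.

HUF 37,202,123

T = 2 years.
Route A — deposit KRW, sell forward: 2,700,000,000 × 1.112600 × 0.36834 = HUF 1,106,500,726.80.
Route B — convert at spot, deposit HUF: 2,700,000,000 × 0.34420 × 1.150600 = HUF 1,069,298,604.00.
The quoted forward overvalues KRW, so borrow HUF, buy KRW at spot, deposit the KRW at 5.63%, and sell the proceeds forward at 0.36834.
The gap between the two covered legs is HUF 37,202,123.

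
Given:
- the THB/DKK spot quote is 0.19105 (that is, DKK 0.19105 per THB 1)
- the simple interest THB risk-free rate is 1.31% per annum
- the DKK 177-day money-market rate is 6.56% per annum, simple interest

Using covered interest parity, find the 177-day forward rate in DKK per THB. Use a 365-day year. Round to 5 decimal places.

T = 177/365 years.
DKK growth factor: 1 + 0.0656×177/365 = 1.0318115.
THB accumulates by 1 + 0.0131×177/365 = 1.0063526.
Forward (DKK per THB) = 0.19105 × 1.0318115 / 1.0063526 = 0.1958832.

0.19588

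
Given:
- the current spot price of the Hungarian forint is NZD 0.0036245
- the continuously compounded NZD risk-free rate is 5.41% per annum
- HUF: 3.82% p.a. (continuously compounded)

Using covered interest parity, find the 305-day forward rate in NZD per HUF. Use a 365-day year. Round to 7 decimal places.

T = 305/365 years.
NZD growth factor: e^(0.0541×305/365) = 1.0462443.
HUF growth factor: e^(0.0382×305/365) = 1.0324355.
CIP: F = S · (grow NZD)/(grow HUF) = 0.0036245 × 1.0462443/1.0324355 = 0.003672978 NZD per HUF.

0.0036730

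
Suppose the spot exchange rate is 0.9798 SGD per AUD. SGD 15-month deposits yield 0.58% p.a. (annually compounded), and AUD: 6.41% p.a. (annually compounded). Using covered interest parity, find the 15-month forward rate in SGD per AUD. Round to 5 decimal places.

0.91316

T = 15/12 years.
SGD growth factor: (1 + 0.0058)^(15/12) = 1.0072552.
AUD accumulates by (1 + 0.0641)^(15/12) = 1.080757.
Forward (SGD per AUD) = 0.9798 × 1.0072552 / 1.080757 = 0.9131642.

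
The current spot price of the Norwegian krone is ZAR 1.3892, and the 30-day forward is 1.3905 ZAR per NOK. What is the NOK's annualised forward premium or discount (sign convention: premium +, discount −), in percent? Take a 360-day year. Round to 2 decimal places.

+1.12%

T = 30/360 years.
Period premium: (1.3905 − 1.3892)/1.3892 = 0.0009358.
Per annum: 0.0009358 / (30/360) = 0.011230 = 1.12%.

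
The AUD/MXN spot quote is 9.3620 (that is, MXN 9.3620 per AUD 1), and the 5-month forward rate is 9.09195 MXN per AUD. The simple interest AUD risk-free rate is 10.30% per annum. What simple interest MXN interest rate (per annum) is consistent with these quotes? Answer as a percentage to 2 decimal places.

3.08%

T = 5/12 years.
F/S = 9.09195/9.362 = 0.9711547 = (growth of MXN) / (growth of AUD).
AUD growth factor: 1 + 0.1030×5/12 = 1.0429167.
That pins the MXN growth at 1.0128335.
(1.0128335 − 1)/T = 0.030800, i.e. 3.08%.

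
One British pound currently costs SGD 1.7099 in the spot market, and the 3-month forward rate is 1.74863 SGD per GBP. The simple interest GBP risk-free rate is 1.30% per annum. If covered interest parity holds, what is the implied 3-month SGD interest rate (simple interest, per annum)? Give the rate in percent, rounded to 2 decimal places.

T = 3/12 years.
CIP gives F = S · g_SGD/g_GBP, so g_SGD/g_GBP = 1.74863/1.7099 = 1.0226504.
The GBP side grows by 1 + 0.0130×3/12 = 1.003250.
That pins the SGD growth at 1.025974.
r = (1.025974 − 1)/(3/12) = 0.103896 → 10.39%.

10.39%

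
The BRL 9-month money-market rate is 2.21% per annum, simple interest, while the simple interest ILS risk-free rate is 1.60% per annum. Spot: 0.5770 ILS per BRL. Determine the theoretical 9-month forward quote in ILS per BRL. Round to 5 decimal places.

T = 9/12 years.
ILS growth factor: 1 + 0.0160×9/12 = 1.012000.
BRL growth factor: 1 + 0.0221×9/12 = 1.016575.
Forward (ILS per BRL) = 0.577 × 1.012000 / 1.016575 = 0.5744033.

0.57440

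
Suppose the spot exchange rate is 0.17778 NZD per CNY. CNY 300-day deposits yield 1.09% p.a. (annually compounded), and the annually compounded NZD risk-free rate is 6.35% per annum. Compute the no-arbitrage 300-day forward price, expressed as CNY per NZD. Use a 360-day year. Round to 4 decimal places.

5.3921

T = 300/360 years.
Growth of 1 NZD over T: (1 + 0.0635)^(300/360) = 1.0526433.
Growth of 1 CNY over T: (1 + 0.0109)^(300/360) = 1.0090751.
So F = 0.17778 × 1.0526433 / 1.0090751 = 0.1854559 (NZD/CNY).
Quoted the other way: 1/0.1854559 = 5.3921 CNY per NZD.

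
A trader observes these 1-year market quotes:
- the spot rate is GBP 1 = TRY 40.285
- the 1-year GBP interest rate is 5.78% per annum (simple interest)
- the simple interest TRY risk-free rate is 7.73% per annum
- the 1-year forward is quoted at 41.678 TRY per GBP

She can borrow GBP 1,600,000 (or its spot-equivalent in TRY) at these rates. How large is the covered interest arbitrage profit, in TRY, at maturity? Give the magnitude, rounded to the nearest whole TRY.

T = 1 year.
Keep in GBP, deliver into the forward: 1,600,000·1.057800·41.678 = TRY 70,539,181.44.
Swap to TRY now, deposit: 1,600,000·40.285·1.077300 = TRY 69,438,448.80.
The quoted forward overvalues GBP, so borrow TRY, buy GBP at spot, deposit the GBP at 5.78%, and sell the proceeds forward at 41.678.
Arbitrage profit = |70,539,181.44 − 69,438,448.80| = TRY 1,100,733.

TRY 1,100,733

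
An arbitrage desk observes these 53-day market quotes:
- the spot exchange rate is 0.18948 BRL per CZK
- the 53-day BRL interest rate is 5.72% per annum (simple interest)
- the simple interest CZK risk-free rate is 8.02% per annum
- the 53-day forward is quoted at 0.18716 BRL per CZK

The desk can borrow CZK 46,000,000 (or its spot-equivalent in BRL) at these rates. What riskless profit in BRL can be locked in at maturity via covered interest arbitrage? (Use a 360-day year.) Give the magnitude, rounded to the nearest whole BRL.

BRL 78,466

T = 53/360 years.
Keep in CZK, deliver into the forward: 46,000,000·1.011807222·0.18716 = BRL 8,711,012.62.
Swap to BRL now, deposit: 46,000,000·0.18948·1.008421111 = BRL 8,789,479.08.
The quoted forward undervalues CZK, so borrow CZK, convert to BRL at spot, deposit the BRL at 5.72%, and buy CZK forward at 0.18716 to cover the loan.
Profit = 8,789,479.08 − 8,711,012.62 = BRL 78,466.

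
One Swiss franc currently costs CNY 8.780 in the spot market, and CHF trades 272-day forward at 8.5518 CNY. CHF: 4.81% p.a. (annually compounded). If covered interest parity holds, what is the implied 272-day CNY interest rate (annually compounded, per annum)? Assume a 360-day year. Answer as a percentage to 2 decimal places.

1.22%

T = 272/360 years.
F/S = 8.5518/8.78 = 0.9740091 = (growth of CNY) / (growth of CHF).
CHF growth factor: (1 + 0.0481)^(272/360) = 1.0361327.
That pins the CNY growth at 1.0092027.
Annualise: 1.0092027^(360/272) − 1 = 0.012198 = 1.22%.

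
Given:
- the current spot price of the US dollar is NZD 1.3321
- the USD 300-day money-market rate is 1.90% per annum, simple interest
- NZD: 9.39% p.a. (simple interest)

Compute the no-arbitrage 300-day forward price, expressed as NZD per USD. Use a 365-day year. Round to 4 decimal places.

1.4128

T = 300/365 years.
NZD accumulates by 1 + 0.0939×300/365 = 1.0771781.
Growth of 1 USD over T: 1 + 0.0190×300/365 = 1.0156164.
CIP: F = S · (grow NZD)/(grow USD) = 1.3321 × 1.0771781/1.0156164 = 1.412845 NZD per USD.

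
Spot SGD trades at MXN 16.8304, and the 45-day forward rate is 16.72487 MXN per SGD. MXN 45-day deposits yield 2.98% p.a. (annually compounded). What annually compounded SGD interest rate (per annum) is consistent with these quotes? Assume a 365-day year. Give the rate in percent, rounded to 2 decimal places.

T = 45/365 years.
F/S = 16.72487/16.8304 = 0.9937298 = (growth of MXN) / (growth of SGD).
MXN growth factor: (1 + 0.0298)^(45/365) = 1.0036269.
That pins the SGD growth at 1.0099595.
Annualise: 1.0099595^(365/45) − 1 = 0.083702 = 8.37%.

8.37%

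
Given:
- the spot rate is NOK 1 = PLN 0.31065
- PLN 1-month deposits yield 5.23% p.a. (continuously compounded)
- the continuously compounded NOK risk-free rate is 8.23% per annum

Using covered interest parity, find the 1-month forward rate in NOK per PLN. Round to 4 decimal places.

T = 1/12 years.
Growth of 1 PLN over T: e^(0.0523×1/12) = 1.0043678.
Growth of 1 NOK over T: e^(0.0823×1/12) = 1.0068819.
Forward (PLN per NOK) = 0.31065 × 1.0043678 / 1.0068819 = 0.3098743.
Invert for NOK per PLN: 1 / 0.3098743 = 3.2271.

3.2271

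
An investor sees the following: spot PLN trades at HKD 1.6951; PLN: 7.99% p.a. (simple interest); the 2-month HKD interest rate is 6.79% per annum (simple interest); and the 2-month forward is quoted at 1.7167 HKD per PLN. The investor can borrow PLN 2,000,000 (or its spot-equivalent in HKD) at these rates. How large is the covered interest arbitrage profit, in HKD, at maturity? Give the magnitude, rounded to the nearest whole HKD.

HKD 50,556

T = 2/12 years.
Keep in PLN, deliver into the forward: 2,000,000·1.013316667·1.7167 = HKD 3,479,121.44.
Swap to HKD now, deposit: 2,000,000·1.6951·1.011316667 = HKD 3,428,565.76.
The quoted forward overvalues PLN, so borrow HKD, buy PLN at spot, deposit the PLN at 7.99%, and sell the proceeds forward at 1.7167.
The gap between the two covered legs is HKD 50,556.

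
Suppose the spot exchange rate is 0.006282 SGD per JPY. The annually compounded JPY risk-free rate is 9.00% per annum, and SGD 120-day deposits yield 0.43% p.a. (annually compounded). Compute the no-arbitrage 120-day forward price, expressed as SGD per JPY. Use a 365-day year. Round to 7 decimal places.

0.0061151

T = 120/365 years.
SGD accumulates by (1 + 0.0043)^(120/365) = 1.0014117.
Growth of 1 JPY over T: (1 + 0.0900)^(120/365) = 1.0287376.
So F = 0.006282 × 1.0014117 / 1.0287376 = 0.006115134 (SGD/JPY).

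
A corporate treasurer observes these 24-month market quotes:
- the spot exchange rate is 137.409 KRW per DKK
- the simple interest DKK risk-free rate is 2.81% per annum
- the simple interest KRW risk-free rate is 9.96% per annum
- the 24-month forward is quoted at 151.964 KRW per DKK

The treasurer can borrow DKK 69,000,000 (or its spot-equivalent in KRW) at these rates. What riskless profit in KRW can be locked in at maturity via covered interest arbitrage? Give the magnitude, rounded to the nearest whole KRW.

KRW 295,078,224

T = 2 years.
Invest the DKK and cover forward: 69,000,000 × 1.056200 × 151.964 = KRW 11,074,801,999.20.
Convert at spot and invest in KRW: 69,000,000 × 137.409 × 1.199200 = KRW 11,369,880,223.20.
The quoted forward undervalues DKK, so borrow DKK, convert to KRW at spot, deposit the KRW at 9.96%, and buy DKK forward at 151.964 to cover the loan.
The gap between the two covered legs is KRW 295,078,224.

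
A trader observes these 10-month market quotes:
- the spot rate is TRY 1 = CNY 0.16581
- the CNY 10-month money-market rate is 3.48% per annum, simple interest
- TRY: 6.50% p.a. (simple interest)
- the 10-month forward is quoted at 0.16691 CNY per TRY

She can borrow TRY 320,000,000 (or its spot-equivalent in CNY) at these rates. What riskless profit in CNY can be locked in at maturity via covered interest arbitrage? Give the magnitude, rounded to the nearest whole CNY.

CNY 1,706,390

T = 10/12 years.
Keep in TRY, deliver into the forward: 320,000,000·1.0541666667·0.16691 = CNY 56,304,306.67.
Swap to CNY now, deposit: 320,000,000·0.16581·1.029000 = CNY 54,597,916.80.
The quoted forward overvalues TRY, so borrow CNY, buy TRY at spot, deposit the TRY at 6.50%, and sell the proceeds forward at 0.16691.
Arbitrage profit = |56,304,306.67 − 54,597,916.80| = CNY 1,706,390.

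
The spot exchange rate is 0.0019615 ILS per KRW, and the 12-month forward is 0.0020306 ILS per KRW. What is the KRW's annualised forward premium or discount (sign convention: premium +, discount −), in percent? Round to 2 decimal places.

+3.52%

T = 1 year.
KRW trades forward at +3.52281% vs spot over the period.
×(1/T) gives 3.52% p.a.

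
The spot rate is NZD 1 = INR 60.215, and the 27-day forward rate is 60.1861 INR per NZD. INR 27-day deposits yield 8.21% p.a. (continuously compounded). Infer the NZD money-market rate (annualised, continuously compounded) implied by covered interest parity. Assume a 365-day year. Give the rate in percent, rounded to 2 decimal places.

8.86%

T = 27/365 years.
CIP gives F = S · g_INR/g_NZD, so g_INR/g_NZD = 60.1861/60.215 = 0.9995201.
The INR side grows by e^(0.0821×27/365) = 1.0060916.
So the NZD growth factor = 1.0065747.
Take logs: ln 1.0065747 / (27/365) = 0.088589, so 8.86%.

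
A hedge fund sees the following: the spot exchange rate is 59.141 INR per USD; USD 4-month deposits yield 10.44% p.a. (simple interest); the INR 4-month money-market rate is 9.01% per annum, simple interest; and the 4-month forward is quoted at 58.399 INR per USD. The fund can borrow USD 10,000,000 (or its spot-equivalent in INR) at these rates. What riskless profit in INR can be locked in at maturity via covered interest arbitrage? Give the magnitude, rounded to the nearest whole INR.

T = 4/12 years.
Keep in USD, deliver into the forward: 10,000,000·1.034800·58.399 = INR 604,312,852.00.
Swap to INR now, deposit: 10,000,000·59.141·1.03003333333 = INR 609,172,013.66.
The quoted forward undervalues USD, so borrow USD, convert to INR at spot, deposit the INR at 9.01%, and buy USD forward at 58.399 to cover the loan.
The gap between the two covered legs is INR 4,859,162.

INR 4,859,162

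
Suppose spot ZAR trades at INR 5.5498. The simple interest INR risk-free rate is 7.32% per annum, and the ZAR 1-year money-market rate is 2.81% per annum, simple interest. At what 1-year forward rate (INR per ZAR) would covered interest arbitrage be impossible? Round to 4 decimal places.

T = 1 year.
Growth of 1 INR over T: 1 + 0.0732×1 = 1.073200.
ZAR growth factor: 1 + 0.0281×1 = 1.028100.
CIP: F = S · (grow INR)/(grow ZAR) = 5.5498 × 1.073200/1.028100 = 5.793255 INR per ZAR.

5.7933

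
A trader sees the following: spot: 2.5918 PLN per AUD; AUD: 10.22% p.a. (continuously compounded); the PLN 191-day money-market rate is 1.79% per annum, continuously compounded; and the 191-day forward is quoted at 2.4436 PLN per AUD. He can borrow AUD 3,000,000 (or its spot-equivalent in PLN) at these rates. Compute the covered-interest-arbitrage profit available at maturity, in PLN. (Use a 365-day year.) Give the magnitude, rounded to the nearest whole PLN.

PLN 115,049

T = 191/365 years.
Route A — deposit AUD, sell forward: 3,000,000 × 1.054935893 × 2.4436 = PLN 7,733,524.04.
Route B — convert at spot, deposit PLN: 3,000,000 × 2.5918 × 1.009410856 = PLN 7,848,573.17.
The quoted forward undervalues AUD, so borrow AUD, convert to PLN at spot, deposit the PLN at 1.79%, and buy AUD forward at 2.4436 to cover the loan.
Arbitrage profit = |7,733,524.04 − 7,848,573.17| = PLN 115,049.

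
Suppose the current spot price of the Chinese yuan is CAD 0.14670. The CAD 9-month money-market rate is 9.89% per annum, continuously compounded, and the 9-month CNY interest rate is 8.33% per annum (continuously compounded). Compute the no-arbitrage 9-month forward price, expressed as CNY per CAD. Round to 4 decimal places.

6.7373

T = 9/12 years.
CAD accumulates by e^(0.0989×9/12) = 1.0769953.
CNY accumulates by e^(0.0833×9/12) = 1.0644678.
So F = 0.1467 × 1.0769953 / 1.0644678 = 0.1484265 (CAD/CNY).
Invert for CNY per CAD: 1 / 0.1484265 = 6.7373.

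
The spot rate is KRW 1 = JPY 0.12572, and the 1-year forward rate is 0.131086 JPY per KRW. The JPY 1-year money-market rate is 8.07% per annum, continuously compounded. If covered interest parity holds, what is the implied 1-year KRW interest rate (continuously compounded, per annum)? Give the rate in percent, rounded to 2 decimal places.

T = 1 year.
F/S = 0.131086/0.12572 = 1.0426822 = (growth of JPY) / (growth of KRW).
The JPY side grows by e^(0.0807×1) = 1.0840456.
That pins the KRW growth at 1.0396702.
r = ln(1.0396702)/1 = 0.038904 → 3.89%.

3.89%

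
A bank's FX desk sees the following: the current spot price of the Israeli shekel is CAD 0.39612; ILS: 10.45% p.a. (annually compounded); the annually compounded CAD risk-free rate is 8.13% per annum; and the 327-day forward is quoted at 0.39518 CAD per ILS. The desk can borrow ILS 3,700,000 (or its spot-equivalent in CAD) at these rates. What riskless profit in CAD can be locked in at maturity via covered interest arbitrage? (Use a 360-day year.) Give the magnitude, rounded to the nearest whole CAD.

T = 327/360 years.
Route A — deposit ILS, sell forward: 3,700,000 × 1.094482602 × 0.39518 = CAD 1,600,315.25.
Route B — convert at spot, deposit CAD: 3,700,000 × 0.39612 × 1.073580137 = CAD 1,573,486.29.
The quoted forward overvalues ILS, so borrow CAD, buy ILS at spot, deposit the ILS at 10.45%, and sell the proceeds forward at 0.39518.
Profit = 1,600,315.25 − 1,573,486.29 = CAD 26,829.

CAD 26,829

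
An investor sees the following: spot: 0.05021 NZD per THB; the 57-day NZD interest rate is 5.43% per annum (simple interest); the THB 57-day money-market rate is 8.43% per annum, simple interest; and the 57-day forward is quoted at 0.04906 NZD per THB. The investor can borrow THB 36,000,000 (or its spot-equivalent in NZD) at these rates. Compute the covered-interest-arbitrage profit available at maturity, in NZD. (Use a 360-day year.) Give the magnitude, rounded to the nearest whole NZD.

NZD 33,367

T = 57/360 years.
Invest the THB and cover forward: 36,000,000 × 1.0133475 × 0.04906 = NZD 1,789,733.82.
Convert at spot and invest in NZD: 36,000,000 × 0.05021 × 1.0085975 = NZD 1,823,100.50.
The quoted forward undervalues THB, so borrow THB, convert to NZD at spot, deposit the NZD at 5.43%, and buy THB forward at 0.04906 to cover the loan.
The gap between the two covered legs is NZD 33,367.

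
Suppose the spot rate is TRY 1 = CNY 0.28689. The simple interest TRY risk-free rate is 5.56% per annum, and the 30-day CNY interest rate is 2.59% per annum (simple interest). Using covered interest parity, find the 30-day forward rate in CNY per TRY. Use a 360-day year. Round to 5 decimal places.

T = 30/360 years.
CNY growth factor: 1 + 0.0259×30/360 = 1.0021583.
TRY accumulates by 1 + 0.0556×30/360 = 1.0046333.
Forward (CNY per TRY) = 0.28689 × 1.0021583 / 1.0046333 = 0.2861832.

0.28618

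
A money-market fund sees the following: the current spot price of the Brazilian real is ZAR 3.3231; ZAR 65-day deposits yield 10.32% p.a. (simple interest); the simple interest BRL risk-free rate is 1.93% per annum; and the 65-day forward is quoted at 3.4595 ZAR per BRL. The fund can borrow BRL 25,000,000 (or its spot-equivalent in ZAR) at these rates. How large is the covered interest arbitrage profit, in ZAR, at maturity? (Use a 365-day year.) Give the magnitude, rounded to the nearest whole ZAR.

ZAR 2,180,451

T = 65/365 years.
Route A — deposit BRL, sell forward: 25,000,000 × 1.0034369863 × 3.4595 = ZAR 86,784,756.35.
Route B — convert at spot, deposit ZAR: 25,000,000 × 3.3231 × 1.0183780822 = ZAR 84,604,305.12.
The quoted forward overvalues BRL, so borrow ZAR, buy BRL at spot, deposit the BRL at 1.93%, and sell the proceeds forward at 3.4595.
Arbitrage profit = |86,784,756.35 − 84,604,305.12| = ZAR 2,180,451.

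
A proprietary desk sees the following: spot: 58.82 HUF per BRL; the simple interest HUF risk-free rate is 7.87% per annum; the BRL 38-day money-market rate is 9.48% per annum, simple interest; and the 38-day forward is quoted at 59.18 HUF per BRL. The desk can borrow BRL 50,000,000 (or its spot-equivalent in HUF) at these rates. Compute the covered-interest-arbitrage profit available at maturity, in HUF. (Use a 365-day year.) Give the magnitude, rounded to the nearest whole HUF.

T = 38/365 years.
Keep in BRL, deliver into the forward: 50,000,000·1.009869589041·59.18 = HUF 2,988,204,113.97.
Swap to HUF now, deposit: 50,000,000·58.82·1.008193424658 = HUF 2,965,096,861.92.
The quoted forward overvalues BRL, so borrow HUF, buy BRL at spot, deposit the BRL at 9.48%, and sell the proceeds forward at 59.18.
The gap between the two covered legs is HUF 23,107,252.

HUF 23,107,252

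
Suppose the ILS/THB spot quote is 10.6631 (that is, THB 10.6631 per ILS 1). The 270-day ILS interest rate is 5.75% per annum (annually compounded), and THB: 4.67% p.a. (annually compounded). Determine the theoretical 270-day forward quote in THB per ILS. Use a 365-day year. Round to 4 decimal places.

T = 270/365 years.
THB accumulates by (1 + 0.0467)^(270/365) = 1.03433927.
Growth of 1 ILS over T: (1 + 0.0575)^(270/365) = 1.04222342.
Forward (THB per ILS) = 10.6631 × 1.03433927 / 1.04222342 = 10.582436.

10.5824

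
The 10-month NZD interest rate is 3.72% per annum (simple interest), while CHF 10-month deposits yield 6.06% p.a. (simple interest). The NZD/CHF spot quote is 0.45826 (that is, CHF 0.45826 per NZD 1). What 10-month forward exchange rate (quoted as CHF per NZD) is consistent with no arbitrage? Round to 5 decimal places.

T = 10/12 years.
Growth of 1 CHF over T: 1 + 0.0606×10/12 = 1.050500.
NZD growth factor: 1 + 0.0372×10/12 = 1.031000.
CIP: F = S · (grow CHF)/(grow NZD) = 0.45826 × 1.050500/1.031000 = 0.4669274 CHF per NZD.

0.46693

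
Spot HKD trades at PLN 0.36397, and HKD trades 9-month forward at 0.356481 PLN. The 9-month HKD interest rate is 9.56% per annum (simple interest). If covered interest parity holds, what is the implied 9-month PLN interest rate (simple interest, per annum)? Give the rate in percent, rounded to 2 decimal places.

T = 9/12 years.
CIP gives F = S · g_PLN/g_HKD, so g_PLN/g_HKD = 0.356481/0.36397 = 0.9794241.
HKD growth factor: 1 + 0.0956×9/12 = 1.071700.
So the PLN growth factor = 1.0496488.
(1.0496488 − 1)/T = 0.066198, i.e. 6.62%.

6.62%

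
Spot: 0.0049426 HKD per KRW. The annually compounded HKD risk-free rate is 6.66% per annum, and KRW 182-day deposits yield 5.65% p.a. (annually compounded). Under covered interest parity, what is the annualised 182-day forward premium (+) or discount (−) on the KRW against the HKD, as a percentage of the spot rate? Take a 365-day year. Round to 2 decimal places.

+0.95%

T = 182/365 years.
CIP forward (HKD per KRW) = 0.0049426 × 1.0326721/1.0277845 = 0.0049661044.
Annualised premium = (F − S)/S × (1/T) = (0.0049661044 − 0.0049426)/0.0049426 ÷ (182/365) = 0.95%.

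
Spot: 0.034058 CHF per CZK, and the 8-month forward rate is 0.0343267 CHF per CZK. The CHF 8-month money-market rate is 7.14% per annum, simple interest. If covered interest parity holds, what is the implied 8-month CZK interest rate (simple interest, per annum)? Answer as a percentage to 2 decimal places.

5.91%

T = 8/12 years.
CIP gives F = S · g_CHF/g_CZK, so g_CHF/g_CZK = 0.0343267/0.034058 = 1.0078895.
CHF growth factor: 1 + 0.0714×8/12 = 1.047600.
Hence g_CZK = 1.0393997.
r = (1.0393997 − 1)/(8/12) = 0.059100 → 5.91%.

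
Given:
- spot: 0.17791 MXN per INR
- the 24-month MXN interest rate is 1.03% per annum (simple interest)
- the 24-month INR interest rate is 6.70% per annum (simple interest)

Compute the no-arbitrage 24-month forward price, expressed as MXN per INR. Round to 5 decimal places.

0.16012

T = 2 years.
MXN accumulates by 1 + 0.0103×2 = 1.020600.
INR accumulates by 1 + 0.0670×2 = 1.134000.
So F = 0.17791 × 1.020600 / 1.134000 = 0.1601190 (MXN/INR).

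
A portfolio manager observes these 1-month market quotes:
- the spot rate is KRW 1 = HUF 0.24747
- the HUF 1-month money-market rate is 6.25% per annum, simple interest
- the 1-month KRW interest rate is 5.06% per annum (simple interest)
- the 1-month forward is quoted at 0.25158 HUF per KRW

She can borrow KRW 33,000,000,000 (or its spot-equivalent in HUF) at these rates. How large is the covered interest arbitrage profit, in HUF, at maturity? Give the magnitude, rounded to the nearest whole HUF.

HUF 128,103,451

T = 1/12 years.
Invest the KRW and cover forward: 33,000,000,000 × 1.004216666667 × 0.25158 = HUF 8,337,147,357.00.
Convert at spot and invest in HUF: 33,000,000,000 × 0.24747 × 1.005208333333 = HUF 8,209,043,906.25.
The quoted forward overvalues KRW, so borrow HUF, buy KRW at spot, deposit the KRW at 5.06%, and sell the proceeds forward at 0.25158.
Profit = 8,337,147,357.00 − 8,209,043,906.25 = HUF 128,103,451.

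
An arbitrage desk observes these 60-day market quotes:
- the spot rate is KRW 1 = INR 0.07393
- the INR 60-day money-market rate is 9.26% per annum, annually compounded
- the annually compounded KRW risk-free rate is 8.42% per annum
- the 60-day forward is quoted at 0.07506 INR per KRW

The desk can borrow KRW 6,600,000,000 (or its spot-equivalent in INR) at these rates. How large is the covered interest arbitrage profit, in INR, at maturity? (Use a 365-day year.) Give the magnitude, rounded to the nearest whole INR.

T = 60/365 years.
Invest the KRW and cover forward: 6,600,000,000 × 1.01337785298 × 0.07506 = INR 502,023,334.85.
Convert at spot and invest in INR: 6,600,000,000 × 0.07393 × 1.01466431871 = INR 495,093,278.34.
The quoted forward overvalues KRW, so borrow INR, buy KRW at spot, deposit the KRW at 8.42%, and sell the proceeds forward at 0.07506.
The gap between the two covered legs is INR 6,930,057.

INR 6,930,057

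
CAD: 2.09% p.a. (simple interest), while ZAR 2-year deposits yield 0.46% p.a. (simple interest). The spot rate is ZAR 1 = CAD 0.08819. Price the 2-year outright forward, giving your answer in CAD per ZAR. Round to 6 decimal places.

0.091039

T = 2 years.
Growth of 1 CAD over T: 1 + 0.0209×2 = 1.041800.
ZAR growth factor: 1 + 0.0046×2 = 1.009200.
CIP: F = S · (grow CAD)/(grow ZAR) = 0.08819 × 1.041800/1.009200 = 0.09103879 CAD per ZAR.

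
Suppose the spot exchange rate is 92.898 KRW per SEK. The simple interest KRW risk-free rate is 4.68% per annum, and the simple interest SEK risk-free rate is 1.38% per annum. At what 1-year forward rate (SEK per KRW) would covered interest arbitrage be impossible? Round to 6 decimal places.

0.010425

T = 1 year.
KRW accumulates by 1 + 0.0468×1 = 1.046800.
SEK growth factor: 1 + 0.0138×1 = 1.013800.
So F = 92.898 × 1.046800 / 1.013800 = 95.92190 (KRW/SEK).
Invert for SEK per KRW: 1 / 95.92190 = 0.010425.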